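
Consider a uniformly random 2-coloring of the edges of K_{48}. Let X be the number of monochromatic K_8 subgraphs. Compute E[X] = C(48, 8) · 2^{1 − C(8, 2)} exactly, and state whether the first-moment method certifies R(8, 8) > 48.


E[X] = C(48, 8) · 2^{1 − 28} = 377348994 · 2^{−27} = 377348994/134217728.
As a reduced fraction: E[X] = 188674497/67108864 ≈ 2.811.
Is E[X] < 1? NO.
Since E[X] ≥ 1, the first-moment bound is inconclusive at n = 48; it does NOT by itself certify R(8, 8) > 48.

E[X] = 188674497/67108864 ≈ 2.811; E[X] ≥ 1; first-moment method inconclusive here.


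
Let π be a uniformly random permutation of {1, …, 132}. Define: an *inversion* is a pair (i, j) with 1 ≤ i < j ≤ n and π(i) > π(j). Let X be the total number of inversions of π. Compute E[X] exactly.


Write X = Σ X_I over the C(132, 2) = 8646 pairs i < j, with X_I the indicator of one inversion.
There are 8646 indicators.
For each fixed pair i < j, the values π(i) and π(j) are two distinct elements of {1, …, 132} in uniformly random order; by symmetry P[π(i) > π(j)] = 1/2.
By linearity: E[X] = 8646 · (1/2) = C(132, 2) · (1/2) = 8646/2 = 4323 ≈ 4323.000.

E[X] = 4323 = 4323.000.


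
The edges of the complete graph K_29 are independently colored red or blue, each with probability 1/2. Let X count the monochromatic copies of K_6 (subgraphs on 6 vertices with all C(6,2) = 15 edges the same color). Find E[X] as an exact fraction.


Let X = Σ_S X_S over the C(29, 6) = 475020 subsets S of size 6, where X_S = 1 if the K_6 on S is monochromatic.
For a fixed S, the K_6 on S has C(6, 2) = 15 edges. P[all 15 edges red] = (1/2)^15, and likewise for blue, so P[monochromatic] = 2·(1/2)^15 = 2^{1 − 15} = 1/16384.
Summing: E[X] = C(29, 6) · 2^{1 − 15} = 475020 · 1/16384 = 118755/4096.
Numerically: E[X] ≈ 28.993.

E[X] = C(29,6)·2^(1−C(6,2)) = 118755/4096 ≈ 28.993.


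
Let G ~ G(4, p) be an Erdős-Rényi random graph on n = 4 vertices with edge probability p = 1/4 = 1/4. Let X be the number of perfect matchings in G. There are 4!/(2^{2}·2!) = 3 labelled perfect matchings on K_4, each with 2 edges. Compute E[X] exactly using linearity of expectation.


K_4 has 4!/(2^{2}·2!) = 3 labelled perfect matchings.
For each such perfect matching H, let X_H = 1 if all 2 edges of H are present in G. Then P[X_H = 1] = p^{2} = (1/4)^{2} = 1/16.
By linearity of expectation: E[X] = Σ_H E[X_H] = 3 · p^{2} = 3 · 1/16 = 3/16.
Numerically: E[X] ≈ 0.188.

E[X] = 3 · (1/4)^{2} = 3/16 ≈ 0.188.


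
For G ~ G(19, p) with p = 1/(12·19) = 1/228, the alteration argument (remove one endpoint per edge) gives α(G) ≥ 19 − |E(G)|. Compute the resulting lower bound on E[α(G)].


E[|E(G)|] = C(19, 2)·p = 171 · (1/228) = 3/4.
E[α(G)] ≥ n − E[|E(G)|] = 19 − 3/4 = 73/4.
Numerically: ≈ 18.2500.
(This is only a lower bound; the true E[α(G)] may be larger.)

E[α(G)] ≥ 73/4 ≈ 18.2500.


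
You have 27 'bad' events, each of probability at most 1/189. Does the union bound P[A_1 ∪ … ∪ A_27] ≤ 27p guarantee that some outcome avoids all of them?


Union bound: P[∪_{i=1}^{27} A_i] ≤ Σ_i P[A_i] ≤ 27·p = 27·(1/189) = 1/7.
Numerically: 1/7 ≈ 0.142857.
Is 1/7 < 1? YES.
Since P[∪ A_i] ≤ 1/7 < 1, the complement has P[∩ A_i^c] ≥ 1 − 1/7 = 6/7 > 0, so some outcome avoids every A_i.

27·p = 1/7 ≈ 0.142857; existence CERTIFIED by the union bound.


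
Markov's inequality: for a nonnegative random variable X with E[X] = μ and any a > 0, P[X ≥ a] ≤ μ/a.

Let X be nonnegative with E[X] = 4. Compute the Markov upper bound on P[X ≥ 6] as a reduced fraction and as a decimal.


μ = E[X] = 4, a = 6.
Markov: P[X ≥ 6] ≤ μ/a = (4)/6 = 2/3.
Numerically: ≈ 0.66667.
(Since a = 6 > μ = 4.00000, the bound 2/3 is < 1 and informative.)

P[X ≥ 6] ≤ 2/3 ≈ 0.66667.


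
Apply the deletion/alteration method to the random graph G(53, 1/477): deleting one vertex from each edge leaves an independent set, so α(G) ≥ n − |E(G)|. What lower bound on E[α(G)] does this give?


E[|E(G)|] = C(53, 2)·p = 1378 · (1/477) = 26/9.
E[α(G)] ≥ n − E[|E(G)|] = 53 − 26/9 = 451/9.
Numerically: ≈ 50.111.
(This is only a lower bound; the true E[α(G)] may be larger.)

E[α(G)] ≥ 451/9 ≈ 50.111.


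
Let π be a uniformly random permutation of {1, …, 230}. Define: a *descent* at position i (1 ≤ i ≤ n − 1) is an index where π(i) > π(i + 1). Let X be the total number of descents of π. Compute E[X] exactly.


Write X = Σ X_I over i = 1, …, 229, with X_I the indicator of one descent.
There are 229 indicators.
For each fixed i, the pair (π(i), π(i+1)) is a uniformly random ordered pair of distinct values from {1, …, 230}; by symmetry P[π(i) > π(i+1)] = 1/2.
By linearity: E[X] = 229 · (1/2) = (230 − 1) · (1/2) = 229/2 ≈ 114.50000.

E[X] = 229/2 = 114.50000.


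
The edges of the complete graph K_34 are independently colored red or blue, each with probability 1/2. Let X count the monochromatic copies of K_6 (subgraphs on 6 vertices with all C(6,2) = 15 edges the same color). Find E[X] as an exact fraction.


Let X = Σ_S X_S over the C(34, 6) = 1344904 subsets S of size 6, where X_S = 1 if the K_6 on S is monochromatic.
For a fixed S, the K_6 on S has C(6, 2) = 15 edges. P[all 15 edges red] = (1/2)^15, and likewise for blue, so P[monochromatic] = 2·(1/2)^15 = 2^{1 − 15} = 1/16384.
Summing: E[X] = C(34, 6) · 2^{1 − 15} = 1344904 · 1/16384 = 168113/2048.
Numerically: E[X] ≈ 82.086426.

E[X] = C(34,6)·2^(1−C(6,2)) = 168113/2048 ≈ 82.086426.


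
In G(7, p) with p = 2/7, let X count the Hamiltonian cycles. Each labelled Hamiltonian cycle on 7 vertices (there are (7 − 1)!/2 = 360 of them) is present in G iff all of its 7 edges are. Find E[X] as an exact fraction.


K_7 has (7 − 1)!/2 = 360 labelled Hamiltonian cycles.
For each such Hamiltonian cycle H, let X_H = 1 if all 7 edges of H are present in G. Then P[X_H = 1] = p^{7} = (2/7)^{7} = 128/823543.
By linearity: E[X] = Σ_H E[X_H] = 360 · p^{7} = 360 · 128/823543 = 46080/823543.
Numerically: E[X] ≈ 0.05595.

E[X] = 360 · (2/7)^{7} = 46080/823543 ≈ 0.05595.


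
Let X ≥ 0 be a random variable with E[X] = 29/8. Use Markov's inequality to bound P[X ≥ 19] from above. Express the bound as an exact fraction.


μ = E[X] = 29/8, a = 19.
Markov: P[X ≥ 19] ≤ μ/a = (29/8)/19 = 29/152.
Numerically: ≈ 0.190789.
(Since a = 19 > μ = 3.625000, the bound 29/152 is < 1 and informative.)

P[X ≥ 19] ≤ 29/152 ≈ 0.190789.


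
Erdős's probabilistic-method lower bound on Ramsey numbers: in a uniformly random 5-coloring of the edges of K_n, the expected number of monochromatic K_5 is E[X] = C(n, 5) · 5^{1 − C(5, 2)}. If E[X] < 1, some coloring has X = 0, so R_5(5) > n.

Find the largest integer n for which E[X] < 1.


We need C(n, 5) · 5^{1 − 10} < 1, i.e. C(n, 5) < 5^{10 − 1} = 1953125.
Check values of n near the boundary:
  n = 43: C(43, 5) = 962598; 962598 < 1953125? YES
  n = 44: C(44, 5) = 1086008; 1086008 < 1953125? YES
  n = 45: C(45, 5) = 1221759; 1221759 < 1953125? YES
  n = 46: C(46, 5) = 1370754; 1370754 < 1953125? YES
  n = 47: C(47, 5) = 1533939; 1533939 < 1953125? YES
  n = 48: C(48, 5) = 1712304; 1712304 < 1953125? YES
  n = 49: C(49, 5) = 1906884; 1906884 < 1953125? YES
  n = 50: C(50, 5) = 2118760; 2118760 < 1953125? NO
  n = 51: C(51, 5) = 2349060; 2349060 < 1953125? NO
  n = 52: C(52, 5) = 2598960; 2598960 < 1953125? NO
The largest n with C(n, 5) < 1953125 is n = 49 (where E[X] = 1906884/1953125 ≈ 0.97632). Hence R_5(5) > 49, i.e. R_5(5) ≥ 50.

Largest n = 49; hence R_5(5) > 49.


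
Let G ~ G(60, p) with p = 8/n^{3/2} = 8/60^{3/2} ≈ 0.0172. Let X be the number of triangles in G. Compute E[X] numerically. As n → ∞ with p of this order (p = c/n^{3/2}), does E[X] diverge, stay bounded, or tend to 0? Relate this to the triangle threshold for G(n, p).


Number of potential triangles: C(60, 3) = 34220.
Each occurs with probability p³ ≈ (0.0172)³ ≈ 5.10022e-06.
By linearity: E[X] = C(60, 3)·p³ ≈ 34220 · 5.10022e-06 ≈ 0.175.
Since α = 3/2 > 1, p = c/n^{3/2} = o(1/n) is below the triangle threshold p ~ 1/n. Asymptotically E[X] ~ (c³/6)·n^{3(1−α)} = (8³/6)·n^{-1.5} → 0, so by Markov's inequality G has no triangles w.h.p.

E[X] ≈ 0.175; in regime p = Θ(1/n^{3/2}) E[X] tends to 0 (below the triangle threshold p ~ 1/n).


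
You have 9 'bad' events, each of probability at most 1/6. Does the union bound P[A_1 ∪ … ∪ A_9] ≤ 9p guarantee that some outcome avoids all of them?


Union bound: P[∪_{i=1}^{9} A_i] ≤ Σ_i P[A_i] ≤ 9·p = 9·(1/6) = 3/2.
Numerically: 3/2 ≈ 1.5000.
Is 3/2 < 1? NO.
Since the bound 3/2 is ≥ 1, the union bound is uninformative here; it does NOT by itself certify existence.

9·p = 3/2 ≈ 1.5000; existence NOT certified by the union bound.


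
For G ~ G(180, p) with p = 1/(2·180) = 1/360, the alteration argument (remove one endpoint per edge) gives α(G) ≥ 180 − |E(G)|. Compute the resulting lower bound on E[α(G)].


E[|E(G)|] = C(180, 2)·p = 16110 · (1/360) = 179/4.
E[α(G)] ≥ n − E[|E(G)|] = 180 − 179/4 = 541/4.
Numerically: ≈ 135.25000.
(This is only a lower bound; the true E[α(G)] may be larger.)

E[α(G)] ≥ 541/4 ≈ 135.25000.


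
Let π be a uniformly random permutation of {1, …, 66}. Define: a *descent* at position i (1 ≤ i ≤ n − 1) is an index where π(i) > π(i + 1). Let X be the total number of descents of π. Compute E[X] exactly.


Write X = Σ X_I over i = 1, …, 65, with X_I the indicator of one descent.
There are 65 indicators.
For each fixed i, the pair (π(i), π(i+1)) is a uniformly random ordered pair of distinct values from {1, …, 66}; by symmetry P[π(i) > π(i+1)] = 1/2.
By linearity: E[X] = 65 · (1/2) = (66 − 1) · (1/2) = 65/2 ≈ 32.5000.

E[X] = 65/2 = 32.5000.


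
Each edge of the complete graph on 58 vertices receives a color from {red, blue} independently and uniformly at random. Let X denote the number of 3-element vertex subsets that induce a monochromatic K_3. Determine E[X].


Let X = Σ_S X_S over the C(58, 3) = 30856 subsets S of size 3, where X_S = 1 if the K_3 on S is monochromatic.
For a fixed S, the K_3 on S has C(3, 2) = 3 edges. P[all 3 edges red] = (1/2)^3, and likewise for blue, so P[monochromatic] = 2·(1/2)^3 = 2^{1 − 3} = 1/4.
By linearity: E[X] = C(58, 3) · 2^{1 − 3} = 30856 · 1/4 = 7714.
Numerically: E[X] ≈ 7714.000.

E[X] = C(58,3)·2^(1−C(3,2)) = 7714 ≈ 7714.000.


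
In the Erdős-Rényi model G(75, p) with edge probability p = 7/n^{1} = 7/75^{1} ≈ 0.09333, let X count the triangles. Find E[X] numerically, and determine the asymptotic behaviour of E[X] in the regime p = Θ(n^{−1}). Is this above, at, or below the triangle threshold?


Number of potential triangles: C(75, 3) = 67525.
Each occurs with probability p³ ≈ (0.09333)³ ≈ 8.130370e-04.
By linearity: E[X] = C(75, 3)·p³ ≈ 67525 · 8.130370e-04 ≈ 54.9003.
Here α = 1, so p = 7/n is exactly at the triangle threshold p ~ 1/n. Asymptotically E[X] → c³/6 = 7³/6 = 343/6 ≈ 57.1667, a bounded constant. In this regime the triangle count is asymptotically Poisson(c³/6).

E[X] ≈ 54.9003; in regime p = Θ(1/n^{1}) E[X] stays bounded (at the triangle threshold p ~ 1/n).


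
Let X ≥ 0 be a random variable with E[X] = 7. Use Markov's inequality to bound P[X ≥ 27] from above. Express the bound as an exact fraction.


μ = E[X] = 7, a = 27.
Markov: P[X ≥ 27] ≤ μ/a = (7)/27 = 7/27.
Numerically: ≈ 0.259.
(Since a = 27 > μ = 7.000, the bound 7/27 is < 1 and informative.)

P[X ≥ 27] ≤ 7/27 ≈ 0.259.


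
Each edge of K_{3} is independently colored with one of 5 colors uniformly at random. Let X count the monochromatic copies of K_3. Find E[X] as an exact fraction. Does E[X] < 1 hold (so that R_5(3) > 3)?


E[X] = C(3, 3) · 5^{1 − 3} = 1 · 5^{−2} = 1/25.
As a reduced fraction: E[X] = 1/25 ≈ 0.0400.
Is E[X] < 1? YES.
Since E[X] < 1, there exists a 5-coloring of K_{3} with no monochromatic K_3; hence R_5(3) > 3.

E[X] = 1/25 ≈ 0.0400; E[X] < 1, so R_5(3) > 3.


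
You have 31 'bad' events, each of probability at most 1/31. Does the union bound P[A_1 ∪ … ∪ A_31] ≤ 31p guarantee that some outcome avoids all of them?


Union bound: P[∪_{i=1}^{31} A_i] ≤ Σ_i P[A_i] ≤ 31·p = 31·(1/31) = 1.
Numerically: 1 ≈ 1.00000.
Is 1 < 1? NO.
Since the bound 1 is ≥ 1, the union bound is uninformative here; it does NOT by itself certify existence.

31·p = 1 ≈ 1.00000; existence NOT certified by the union bound.


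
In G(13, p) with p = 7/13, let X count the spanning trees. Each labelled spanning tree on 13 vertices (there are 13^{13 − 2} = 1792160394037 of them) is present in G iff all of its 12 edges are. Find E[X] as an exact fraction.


K_13 has 13^{13 − 2} = 1792160394037 labelled spanning trees.
For each such spanning tree H, let X_H = 1 if all 12 edges of H are present in G. Then P[X_H = 1] = p^{12} = (7/13)^{12} = 13841287201/23298085122481.
By linearity of expectation: E[X] = Σ_H E[X_H] = 1792160394037 · p^{12} = 1792160394037 · 13841287201/23298085122481 = 13841287201/13.
Numerically: E[X] ≈ 1.06471e+09.

E[X] = 1792160394037 · (7/13)^{12} = 13841287201/13 ≈ 1.06471e+09.


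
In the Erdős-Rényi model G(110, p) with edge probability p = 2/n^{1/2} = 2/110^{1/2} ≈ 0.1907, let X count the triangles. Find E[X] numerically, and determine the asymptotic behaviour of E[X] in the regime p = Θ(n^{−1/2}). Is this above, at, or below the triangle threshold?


Number of potential triangles: C(110, 3) = 215820.
Each occurs with probability p³ ≈ (0.1907)³ ≈ 6.934273e-03.
By linearity: E[X] = C(110, 3)·p³ ≈ 215820 · 6.934273e-03 ≈ 1496.5549.
Since α = 1/2 < 1, p = c/n^{1/2} ≫ 1/n is above the triangle threshold p ~ 1/n. Asymptotically E[X] ~ (c³/6)·n^{3(1−α)} = (2³/6)·n^{1.5} → ∞; triangles are abundant w.h.p.

E[X] ≈ 1496.5549; in regime p = Θ(1/n^{1/2}) E[X] diverges (above the triangle threshold p ~ 1/n).


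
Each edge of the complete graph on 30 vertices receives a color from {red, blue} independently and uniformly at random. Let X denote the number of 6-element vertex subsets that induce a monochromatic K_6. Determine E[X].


Let X = Σ_S X_S over the C(30, 6) = 593775 subsets S of size 6, where X_S = 1 if the K_6 on S is monochromatic.
For a fixed S, the K_6 on S has C(6, 2) = 15 edges. P[all 15 edges red] = (1/2)^15, and likewise for blue, so P[monochromatic] = 2·(1/2)^15 = 2^{1 − 15} = 1/16384.
Summing: E[X] = C(30, 6) · 2^{1 − 15} = 593775 · 1/16384 = 593775/16384.
Numerically: E[X] ≈ 36.2411.

E[X] = C(30,6)·2^(1−C(6,2)) = 593775/16384 ≈ 36.2411.


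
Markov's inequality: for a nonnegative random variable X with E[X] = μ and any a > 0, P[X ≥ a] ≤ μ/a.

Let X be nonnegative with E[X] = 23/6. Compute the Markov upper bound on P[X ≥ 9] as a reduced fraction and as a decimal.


μ = E[X] = 23/6, a = 9.
Markov: P[X ≥ 9] ≤ μ/a = (23/6)/9 = 23/54.
Numerically: ≈ 0.426.
(Since a = 9 > μ = 3.833, the bound 23/54 is < 1 and informative.)

P[X ≥ 9] ≤ 23/54 ≈ 0.426.


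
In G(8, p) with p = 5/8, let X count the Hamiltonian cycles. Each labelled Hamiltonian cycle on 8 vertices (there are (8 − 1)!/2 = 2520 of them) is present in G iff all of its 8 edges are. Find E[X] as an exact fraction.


K_8 has (8 − 1)!/2 = 2520 labelled Hamiltonian cycles.
For each such Hamiltonian cycle H, let X_H = 1 if all 8 edges of H are present in G. Then P[X_H = 1] = p^{8} = (5/8)^{8} = 390625/16777216.
By linearity of expectation: E[X] = Σ_H E[X_H] = 2520 · p^{8} = 2520 · 390625/16777216 = 123046875/2097152.
Numerically: E[X] ≈ 58.7.

E[X] = 2520 · (5/8)^{8} = 123046875/2097152 ≈ 58.7.


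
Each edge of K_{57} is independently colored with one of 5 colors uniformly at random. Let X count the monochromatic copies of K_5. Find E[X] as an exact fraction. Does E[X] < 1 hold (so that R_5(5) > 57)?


E[X] = C(57, 5) · 5^{1 − 10} = 4187106 · 5^{−9} = 4187106/1953125.
As a reduced fraction: E[X] = 4187106/1953125 ≈ 2.1438.
Is E[X] < 1? NO.
Since E[X] ≥ 1, the first-moment bound is inconclusive at n = 57; it does NOT by itself certify R_5(5) > 57.

E[X] = 4187106/1953125 ≈ 2.1438; E[X] ≥ 1; first-moment method inconclusive here.


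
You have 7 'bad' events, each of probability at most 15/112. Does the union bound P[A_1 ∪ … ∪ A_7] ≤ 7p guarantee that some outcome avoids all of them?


Union bound: P[∪_{i=1}^{7} A_i] ≤ Σ_i P[A_i] ≤ 7·p = 7·(15/112) = 15/16.
Numerically: 15/16 ≈ 0.93750.
Is 15/16 < 1? YES.
Since P[∪ A_i] ≤ 15/16 < 1, the complement has P[∩ A_i^c] ≥ 1 − 15/16 = 1/16 > 0, so some outcome avoids every A_i.

7·p = 15/16 ≈ 0.93750; existence CERTIFIED by the union bound.


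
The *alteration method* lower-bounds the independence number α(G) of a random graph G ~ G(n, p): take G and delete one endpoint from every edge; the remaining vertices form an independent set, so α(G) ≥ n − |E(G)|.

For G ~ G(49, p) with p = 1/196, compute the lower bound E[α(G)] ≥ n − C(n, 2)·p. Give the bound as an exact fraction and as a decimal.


E[|E(G)|] = C(49, 2)·p = 1176 · (1/196) = 6.
E[α(G)] ≥ n − E[|E(G)|] = 49 − 6 = 43.
Numerically: ≈ 43.000.
(This is only a lower bound; the true E[α(G)] may be larger.)

E[α(G)] ≥ 43 ≈ 43.000.


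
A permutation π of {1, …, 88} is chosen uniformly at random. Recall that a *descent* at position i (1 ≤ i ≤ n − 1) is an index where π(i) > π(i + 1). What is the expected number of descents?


Write X = Σ X_I over i = 1, …, 87, with X_I the indicator of one descent.
There are 87 indicators.
For each fixed i, the pair (π(i), π(i+1)) is a uniformly random ordered pair of distinct values from {1, …, 88}; by symmetry P[π(i) > π(i+1)] = 1/2.
By linearity: E[X] = 87 · (1/2) = (88 − 1) · (1/2) = 87/2 ≈ 43.500000.

E[X] = 87/2 = 43.500000.


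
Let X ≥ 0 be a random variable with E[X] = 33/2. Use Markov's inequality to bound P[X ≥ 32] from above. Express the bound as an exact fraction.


μ = E[X] = 33/2, a = 32.
Markov: P[X ≥ 32] ≤ μ/a = (33/2)/32 = 33/64.
Numerically: ≈ 0.515625.
(Since a = 32 > μ = 16.500000, the bound 33/64 is < 1 and informative.)

P[X ≥ 32] ≤ 33/64 ≈ 0.515625.


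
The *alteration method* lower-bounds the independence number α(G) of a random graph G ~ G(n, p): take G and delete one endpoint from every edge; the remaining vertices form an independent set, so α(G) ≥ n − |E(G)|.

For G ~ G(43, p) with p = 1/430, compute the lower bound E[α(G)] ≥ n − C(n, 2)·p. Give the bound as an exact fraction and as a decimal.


E[|E(G)|] = C(43, 2)·p = 903 · (1/430) = 21/10.
E[α(G)] ≥ n − E[|E(G)|] = 43 − 21/10 = 409/10.
Numerically: ≈ 40.90000.
(This is only a lower bound; the true E[α(G)] may be larger.)

E[α(G)] ≥ 409/10 ≈ 40.90000.


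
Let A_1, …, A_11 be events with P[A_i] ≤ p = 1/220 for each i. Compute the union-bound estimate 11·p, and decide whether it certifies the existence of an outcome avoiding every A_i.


Union bound: P[∪_{i=1}^{11} A_i] ≤ Σ_i P[A_i] ≤ 11·p = 11·(1/220) = 1/20.
Numerically: 1/20 ≈ 0.050.
Is 1/20 < 1? YES.
Since P[∪ A_i] ≤ 1/20 < 1, the complement has P[∩ A_i^c] ≥ 1 − 1/20 = 19/20 > 0, so some outcome avoids every A_i.

11·p = 1/20 ≈ 0.050; existence CERTIFIED by the union bound.


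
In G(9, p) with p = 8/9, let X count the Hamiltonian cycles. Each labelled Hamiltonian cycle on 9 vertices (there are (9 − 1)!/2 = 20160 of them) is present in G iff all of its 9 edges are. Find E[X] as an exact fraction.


K_9 has (9 − 1)!/2 = 20160 labelled Hamiltonian cycles.
For each such Hamiltonian cycle H, let X_H = 1 if all 9 edges of H are present in G. Then P[X_H = 1] = p^{9} = (8/9)^{9} = 134217728/387420489.
By linearity of expectation: E[X] = Σ_H E[X_H] = 20160 · p^{9} = 20160 · 134217728/387420489 = 300647710720/43046721.
Numerically: E[X] ≈ 6984.22.

E[X] = 20160 · (8/9)^{9} = 300647710720/43046721 ≈ 6984.22.


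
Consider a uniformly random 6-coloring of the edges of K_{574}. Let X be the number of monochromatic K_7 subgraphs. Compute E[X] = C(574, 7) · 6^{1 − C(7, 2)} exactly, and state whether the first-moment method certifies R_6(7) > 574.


E[X] = C(574, 7) · 6^{1 − 21} = 3926481655188664 · 6^{−20} = 3926481655188664/3656158440062976.
As a reduced fraction: E[X] = 490810206898583/457019805007872 ≈ 1.0739364.
Is E[X] < 1? NO.
Since E[X] ≥ 1, the first-moment bound is inconclusive at n = 574; it does NOT by itself certify R_6(7) > 574.

E[X] = 490810206898583/457019805007872 ≈ 1.0739364; E[X] ≥ 1; first-moment method inconclusive here.


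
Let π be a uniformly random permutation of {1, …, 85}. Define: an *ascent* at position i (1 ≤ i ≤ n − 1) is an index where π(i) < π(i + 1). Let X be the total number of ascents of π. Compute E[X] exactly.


Write X = Σ X_I over i = 1, …, 84, with X_I the indicator of one ascent.
There are 84 indicators.
For each fixed i, the pair (π(i), π(i+1)) is a uniformly random ordered pair of distinct values from {1, …, 85}; by symmetry P[π(i) < π(i+1)] = 1/2.
By linearity: E[X] = 84 · (1/2) = (85 − 1) · (1/2) = 42 ≈ 42.000.

E[X] = 42 = 42.000.


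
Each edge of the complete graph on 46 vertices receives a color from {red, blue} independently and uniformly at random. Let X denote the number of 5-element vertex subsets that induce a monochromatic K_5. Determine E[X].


Let X = Σ_S X_S over the C(46, 5) = 1370754 subsets S of size 5, where X_S = 1 if the K_5 on S is monochromatic.
For a fixed S, the K_5 on S has C(5, 2) = 10 edges. P[all 10 edges red] = (1/2)^10, and likewise for blue, so P[monochromatic] = 2·(1/2)^10 = 2^{1 − 10} = 1/512.
By linearity: E[X] = C(46, 5) · 2^{1 − 10} = 1370754 · 1/512 = 685377/256.
Numerically: E[X] ≈ 2677.25391.

E[X] = C(46,5)·2^(1−C(5,2)) = 685377/256 ≈ 2677.25391.


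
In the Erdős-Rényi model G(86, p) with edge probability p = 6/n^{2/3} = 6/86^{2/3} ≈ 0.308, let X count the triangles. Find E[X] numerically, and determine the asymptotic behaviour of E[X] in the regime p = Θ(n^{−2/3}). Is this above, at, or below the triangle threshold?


Number of potential triangles: C(86, 3) = 102340.
Each occurs with probability p³ ≈ (0.308)³ ≈ 2.920498e-02.
By linearity: E[X] = C(86, 3)·p³ ≈ 102340 · 2.920498e-02 ≈ 2988.8372.
Since α = 2/3 < 1, p = c/n^{2/3} ≫ 1/n is above the triangle threshold p ~ 1/n. Asymptotically E[X] ~ (c³/6)·n^{3(1−α)} = (6³/6)·n^{1} → ∞; triangles are abundant w.h.p.

E[X] ≈ 2988.8372; in regime p = Θ(1/n^{2/3}) E[X] diverges (above the triangle threshold p ~ 1/n).


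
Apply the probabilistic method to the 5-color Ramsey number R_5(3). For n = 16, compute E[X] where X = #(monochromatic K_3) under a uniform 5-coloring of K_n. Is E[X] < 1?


E[X] = C(16, 3) · 5^{1 − 3} = 560 · 5^{−2} = 560/25.
As a reduced fraction: E[X] = 112/5 ≈ 22.40000.
Is E[X] < 1? NO.
Since E[X] ≥ 1, the first-moment bound is inconclusive at n = 16; it does NOT by itself certify R_5(3) > 16.

E[X] = 112/5 ≈ 22.40000; E[X] ≥ 1; first-moment method inconclusive here.


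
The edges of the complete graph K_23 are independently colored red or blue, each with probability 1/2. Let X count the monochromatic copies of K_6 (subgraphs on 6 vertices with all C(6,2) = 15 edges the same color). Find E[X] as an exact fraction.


Let X = Σ_S X_S over the C(23, 6) = 100947 subsets S of size 6, where X_S = 1 if the K_6 on S is monochromatic.
For a fixed S, the K_6 on S has C(6, 2) = 15 edges. P[all 15 edges red] = (1/2)^15, and likewise for blue, so P[monochromatic] = 2·(1/2)^15 = 2^{1 − 15} = 1/16384.
By linearity: E[X] = C(23, 6) · 2^{1 − 15} = 100947 · 1/16384 = 100947/16384.
Numerically: E[X] ≈ 6.1613.

E[X] = C(23,6)·2^(1−C(6,2)) = 100947/16384 ≈ 6.1613.


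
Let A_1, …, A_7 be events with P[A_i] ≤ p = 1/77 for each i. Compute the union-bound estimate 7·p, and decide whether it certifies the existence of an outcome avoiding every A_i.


Union bound: P[∪_{i=1}^{7} A_i] ≤ Σ_i P[A_i] ≤ 7·p = 7·(1/77) = 1/11.
Numerically: 1/11 ≈ 0.09091.
Is 1/11 < 1? YES.
Since P[∪ A_i] ≤ 1/11 < 1, the complement has P[∩ A_i^c] ≥ 1 − 1/11 = 10/11 > 0, so some outcome avoids every A_i.

7·p = 1/11 ≈ 0.09091; existence CERTIFIED by the union bound.


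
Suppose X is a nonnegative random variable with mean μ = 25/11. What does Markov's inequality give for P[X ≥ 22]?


μ = E[X] = 25/11, a = 22.
Markov: P[X ≥ 22] ≤ μ/a = (25/11)/22 = 25/242.
Numerically: ≈ 0.10331.
(Since a = 22 > μ = 2.27273, the bound 25/242 is < 1 and informative.)

P[X ≥ 22] ≤ 25/242 ≈ 0.10331.


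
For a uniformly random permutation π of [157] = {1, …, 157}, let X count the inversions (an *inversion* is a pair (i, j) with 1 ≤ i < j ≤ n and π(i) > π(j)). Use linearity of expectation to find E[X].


Write X = Σ X_I over the C(157, 2) = 12246 pairs i < j, with X_I the indicator of one inversion.
There are 12246 indicators.
For each fixed pair i < j, the values π(i) and π(j) are two distinct elements of {1, …, 157} in uniformly random order; by symmetry P[π(i) > π(j)] = 1/2.
By linearity: E[X] = 12246 · (1/2) = C(157, 2) · (1/2) = 12246/2 = 6123 ≈ 6123.000000.

E[X] = 6123 = 6123.000000.


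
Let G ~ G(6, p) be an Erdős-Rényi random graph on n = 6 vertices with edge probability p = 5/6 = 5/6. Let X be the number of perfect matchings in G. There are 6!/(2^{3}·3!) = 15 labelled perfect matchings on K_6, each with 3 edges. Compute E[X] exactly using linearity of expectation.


K_6 has 6!/(2^{3}·3!) = 15 labelled perfect matchings.
For each such perfect matching H, let X_H = 1 if all 3 edges of H are present in G. Then P[X_H = 1] = p^{3} = (5/6)^{3} = 125/216.
By linearity of expectation: E[X] = Σ_H E[X_H] = 15 · p^{3} = 15 · 125/216 = 625/72.
Numerically: E[X] ≈ 8.68.

E[X] = 15 · (5/6)^{3} = 625/72 ≈ 8.68.


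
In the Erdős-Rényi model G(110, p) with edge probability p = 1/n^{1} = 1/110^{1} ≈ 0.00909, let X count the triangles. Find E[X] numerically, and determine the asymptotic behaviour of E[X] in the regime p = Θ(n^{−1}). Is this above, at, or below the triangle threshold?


Number of potential triangles: C(110, 3) = 215820.
Each occurs with probability p³ ≈ (0.00909)³ ≈ 7.51315e-07.
By linearity: E[X] = C(110, 3)·p³ ≈ 215820 · 7.51315e-07 ≈ 0.162.
Here α = 1, so p = 1/n is exactly at the triangle threshold p ~ 1/n. Asymptotically E[X] → c³/6 = 1³/6 = 1/6 ≈ 0.167, a bounded constant. In this regime the triangle count is asymptotically Poisson(c³/6).

E[X] ≈ 0.162; in regime p = Θ(1/n^{1}) E[X] stays bounded (at the triangle threshold p ~ 1/n).


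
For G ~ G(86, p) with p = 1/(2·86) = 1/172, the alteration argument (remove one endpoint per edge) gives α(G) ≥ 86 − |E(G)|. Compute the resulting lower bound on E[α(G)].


E[|E(G)|] = C(86, 2)·p = 3655 · (1/172) = 85/4.
E[α(G)] ≥ n − E[|E(G)|] = 86 − 85/4 = 259/4.
Numerically: ≈ 64.750.
(This is only a lower bound; the true E[α(G)] may be larger.)

E[α(G)] ≥ 259/4 ≈ 64.750.


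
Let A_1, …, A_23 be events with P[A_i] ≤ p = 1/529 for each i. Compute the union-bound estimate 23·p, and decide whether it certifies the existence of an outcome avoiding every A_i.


Union bound: P[∪_{i=1}^{23} A_i] ≤ Σ_i P[A_i] ≤ 23·p = 23·(1/529) = 1/23.
Numerically: 1/23 ≈ 0.04348.
Is 1/23 < 1? YES.
Since P[∪ A_i] ≤ 1/23 < 1, the complement has P[∩ A_i^c] ≥ 1 − 1/23 = 22/23 > 0, so some outcome avoids every A_i.

23·p = 1/23 ≈ 0.04348; existence CERTIFIED by the union bound.


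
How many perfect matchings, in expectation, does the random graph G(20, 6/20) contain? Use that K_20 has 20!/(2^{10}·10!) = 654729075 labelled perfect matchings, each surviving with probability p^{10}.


K_20 has 20!/(2^{10}·10!) = 654729075 labelled perfect matchings.
For each such perfect matching H, let X_H = 1 if all 10 edges of H are present in G. Then P[X_H = 1] = p^{10} = (3/10)^{10} = 59049/10000000000.
By linearity of expectation: E[X] = Σ_H E[X_H] = 654729075 · p^{10} = 654729075 · 59049/10000000000 = 1546443885987/400000000.
Numerically: E[X] ≈ 3.87e+03.

E[X] = 654729075 · (3/10)^{10} = 1546443885987/400000000 ≈ 3.87e+03.


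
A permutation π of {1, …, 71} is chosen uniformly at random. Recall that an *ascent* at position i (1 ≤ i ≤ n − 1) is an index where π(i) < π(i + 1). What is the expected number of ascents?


Write X = Σ X_I over i = 1, …, 70, with X_I the indicator of one ascent.
There are 70 indicators.
For each fixed i, the pair (π(i), π(i+1)) is a uniformly random ordered pair of distinct values from {1, …, 71}; by symmetry P[π(i) < π(i+1)] = 1/2.
By linearity: E[X] = 70 · (1/2) = (71 − 1) · (1/2) = 35 ≈ 35.0000.

E[X] = 35 = 35.0000.


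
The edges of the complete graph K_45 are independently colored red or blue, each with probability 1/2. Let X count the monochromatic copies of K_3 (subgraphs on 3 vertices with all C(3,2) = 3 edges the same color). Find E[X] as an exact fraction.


Let X = Σ_S X_S over the C(45, 3) = 14190 subsets S of size 3, where X_S = 1 if the K_3 on S is monochromatic.
For a fixed S, the K_3 on S has C(3, 2) = 3 edges. P[all 3 edges red] = (1/2)^3, and likewise for blue, so P[monochromatic] = 2·(1/2)^3 = 2^{1 − 3} = 1/4.
By linearity: E[X] = C(45, 3) · 2^{1 − 3} = 14190 · 1/4 = 7095/2.
Numerically: E[X] ≈ 3547.5000.

E[X] = C(45,3)·2^(1−C(3,2)) = 7095/2 ≈ 3547.5000.


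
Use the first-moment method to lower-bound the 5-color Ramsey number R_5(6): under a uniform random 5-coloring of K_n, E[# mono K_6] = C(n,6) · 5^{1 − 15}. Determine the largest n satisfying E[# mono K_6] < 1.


We need C(n, 6) · 5^{1 − 15} < 1, i.e. C(n, 6) < 5^{15 − 1} = 6103515625.
Check values of n near the boundary:
  n = 128: C(128, 6) = 5423611200; 5423611200 < 6103515625? YES
  n = 129: C(129, 6) = 5688177600; 5688177600 < 6103515625? YES
  n = 130: C(130, 6) = 5963412000; 5963412000 < 6103515625? YES
  n = 131: C(131, 6) = 6249655776; 6249655776 < 6103515625? NO
  n = 132: C(132, 6) = 6547258432; 6547258432 < 6103515625? NO
  n = 133: C(133, 6) = 6856577728; 6856577728 < 6103515625? NO
The largest n with C(n, 6) < 6103515625 is n = 130 (where E[X] = 47707296/48828125 ≈ 0.9770). Hence R_5(6) > 130, i.e. R_5(6) ≥ 131.

Largest n = 130; hence R_5(6) > 130.


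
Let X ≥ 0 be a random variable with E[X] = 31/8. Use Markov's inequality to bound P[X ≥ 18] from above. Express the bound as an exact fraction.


μ = E[X] = 31/8, a = 18.
Markov: P[X ≥ 18] ≤ μ/a = (31/8)/18 = 31/144.
Numerically: ≈ 0.21528.
(Since a = 18 > μ = 3.87500, the bound 31/144 is < 1 and informative.)

P[X ≥ 18] ≤ 31/144 ≈ 0.21528.


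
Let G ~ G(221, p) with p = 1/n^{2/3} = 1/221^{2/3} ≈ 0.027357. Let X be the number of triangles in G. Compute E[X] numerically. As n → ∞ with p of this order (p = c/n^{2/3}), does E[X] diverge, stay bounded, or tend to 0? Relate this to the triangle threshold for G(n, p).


Number of potential triangles: C(221, 3) = 1774630.
Each occurs with probability p³ ≈ (0.027357)³ ≈ 2.0474601e-05.
By linearity: E[X] = C(221, 3)·p³ ≈ 1774630 · 2.0474601e-05 ≈ 36.33484.
Since α = 2/3 < 1, p = c/n^{2/3} ≫ 1/n is above the triangle threshold p ~ 1/n. Asymptotically E[X] ~ (c³/6)·n^{3(1−α)} = (1³/6)·n^{1} → ∞; triangles are abundant w.h.p.

E[X] ≈ 36.33484; in regime p = Θ(1/n^{2/3}) E[X] diverges (above the triangle threshold p ~ 1/n).


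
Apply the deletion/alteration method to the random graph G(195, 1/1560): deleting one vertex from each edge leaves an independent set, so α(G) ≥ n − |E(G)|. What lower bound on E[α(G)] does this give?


E[|E(G)|] = C(195, 2)·p = 18915 · (1/1560) = 97/8.
E[α(G)] ≥ n − E[|E(G)|] = 195 − 97/8 = 1463/8.
Numerically: ≈ 182.875000.
(This is only a lower bound; the true E[α(G)] may be larger.)

E[α(G)] ≥ 1463/8 ≈ 182.875000.


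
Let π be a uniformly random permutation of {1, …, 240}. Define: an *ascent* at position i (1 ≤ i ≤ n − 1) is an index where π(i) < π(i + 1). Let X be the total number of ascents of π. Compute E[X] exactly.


Write X = Σ X_I over i = 1, …, 239, with X_I the indicator of one ascent.
There are 239 indicators.
For each fixed i, the pair (π(i), π(i+1)) is a uniformly random ordered pair of distinct values from {1, …, 240}; by symmetry P[π(i) < π(i+1)] = 1/2.
By linearity: E[X] = 239 · (1/2) = (240 − 1) · (1/2) = 239/2 ≈ 119.500000.

E[X] = 239/2 = 119.500000.


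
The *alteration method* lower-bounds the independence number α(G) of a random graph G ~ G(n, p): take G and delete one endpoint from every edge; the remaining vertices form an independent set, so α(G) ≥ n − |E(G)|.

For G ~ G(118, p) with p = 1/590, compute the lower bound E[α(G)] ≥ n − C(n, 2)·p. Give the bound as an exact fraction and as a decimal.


E[|E(G)|] = C(118, 2)·p = 6903 · (1/590) = 117/10.
E[α(G)] ≥ n − E[|E(G)|] = 118 − 117/10 = 1063/10.
Numerically: ≈ 106.3000.
(This is only a lower bound; the true E[α(G)] may be larger.)

E[α(G)] ≥ 1063/10 ≈ 106.3000.


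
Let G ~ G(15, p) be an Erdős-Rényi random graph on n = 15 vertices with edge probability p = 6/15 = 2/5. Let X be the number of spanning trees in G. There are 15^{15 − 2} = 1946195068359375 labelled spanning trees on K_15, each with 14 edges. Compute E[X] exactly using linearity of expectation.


K_15 has 15^{15 − 2} = 1946195068359375 labelled spanning trees.
For each such spanning tree H, let X_H = 1 if all 14 edges of H are present in G. Then P[X_H = 1] = p^{14} = (2/5)^{14} = 16384/6103515625.
Summing the indicators: E[X] = Σ_H E[X_H] = 1946195068359375 · p^{14} = 1946195068359375 · 16384/6103515625 = 26121388032/5.
Numerically: E[X] ≈ 5.22428e+09.

E[X] = 1946195068359375 · (2/5)^{14} = 26121388032/5 ≈ 5.22428e+09.


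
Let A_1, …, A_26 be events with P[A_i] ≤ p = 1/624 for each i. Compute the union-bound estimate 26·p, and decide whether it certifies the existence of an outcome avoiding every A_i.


Union bound: P[∪_{i=1}^{26} A_i] ≤ Σ_i P[A_i] ≤ 26·p = 26·(1/624) = 1/24.
Numerically: 1/24 ≈ 0.042.
Is 1/24 < 1? YES.
Since P[∪ A_i] ≤ 1/24 < 1, the complement has P[∩ A_i^c] ≥ 1 − 1/24 = 23/24 > 0, so some outcome avoids every A_i.

26·p = 1/24 ≈ 0.042; existence CERTIFIED by the union bound.


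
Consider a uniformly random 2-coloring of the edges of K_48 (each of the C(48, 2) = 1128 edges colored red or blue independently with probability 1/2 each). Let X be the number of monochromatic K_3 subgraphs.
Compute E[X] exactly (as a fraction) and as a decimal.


Let X = Σ_S X_S over the C(48, 3) = 17296 subsets S of size 3, where X_S = 1 if the K_3 on S is monochromatic.
For a fixed S, the K_3 on S has C(3, 2) = 3 edges. P[all 3 edges red] = (1/2)^3, and likewise for blue, so P[monochromatic] = 2·(1/2)^3 = 2^{1 − 3} = 1/4.
Summing: E[X] = C(48, 3) · 2^{1 − 3} = 17296 · 1/4 = 4324.
Numerically: E[X] ≈ 4324.00000.

E[X] = C(48,3)·2^(1−C(3,2)) = 4324 ≈ 4324.00000.


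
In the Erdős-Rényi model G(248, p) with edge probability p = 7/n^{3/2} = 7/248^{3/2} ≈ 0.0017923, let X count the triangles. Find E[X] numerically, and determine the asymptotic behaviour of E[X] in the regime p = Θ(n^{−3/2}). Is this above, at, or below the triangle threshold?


Number of potential triangles: C(248, 3) = 2511496.
Each occurs with probability p³ ≈ (0.0017923)³ ≈ 5.7578660e-09.
By linearity: E[X] = C(248, 3)·p³ ≈ 2511496 · 5.7578660e-09 ≈ 0.01446.
Since α = 3/2 > 1, p = c/n^{3/2} = o(1/n) is below the triangle threshold p ~ 1/n. Asymptotically E[X] ~ (c³/6)·n^{3(1−α)} = (7³/6)·n^{-1.5} → 0, so by Markov's inequality G has no triangles w.h.p.

E[X] ≈ 0.01446; in regime p = Θ(1/n^{3/2}) E[X] tends to 0 (below the triangle threshold p ~ 1/n).


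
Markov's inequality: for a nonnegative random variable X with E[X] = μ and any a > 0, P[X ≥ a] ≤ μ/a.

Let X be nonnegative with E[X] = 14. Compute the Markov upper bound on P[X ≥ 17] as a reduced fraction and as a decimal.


μ = E[X] = 14, a = 17.
Markov: P[X ≥ 17] ≤ μ/a = (14)/17 = 14/17.
Numerically: ≈ 0.823529.
(Since a = 17 > μ = 14.000000, the bound 14/17 is < 1 and informative.)

P[X ≥ 17] ≤ 14/17 ≈ 0.823529.


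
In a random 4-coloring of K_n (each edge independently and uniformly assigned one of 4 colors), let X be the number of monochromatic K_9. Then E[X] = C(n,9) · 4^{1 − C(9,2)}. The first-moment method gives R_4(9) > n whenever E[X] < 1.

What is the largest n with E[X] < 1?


We need C(n, 9) · 4^{1 − 36} < 1, i.e. C(n, 9) < 4^{36 − 1} = 1180591620717411303424.
Check values of n near the boundary:
  n = 913: C(913, 9) = 1167605542753639808390; 1167605542753639808390 < 1180591620717411303424? YES
  n = 914: C(914, 9) = 1179217089587653905932; 1179217089587653905932 < 1180591620717411303424? YES
  n = 915: C(915, 9) = 1190931166636537885130; 1190931166636537885130 < 1180591620717411303424? NO
The largest n with C(n, 9) < 1180591620717411303424 is n = 914 (where E[X] = 294804272396913476483/295147905179352825856 ≈ 0.99884). Hence R_4(9) > 914, i.e. R_4(9) ≥ 915.

Largest n = 914; hence R_4(9) > 914.


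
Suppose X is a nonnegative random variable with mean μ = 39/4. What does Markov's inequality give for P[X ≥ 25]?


μ = E[X] = 39/4, a = 25.
Markov: P[X ≥ 25] ≤ μ/a = (39/4)/25 = 39/100.
Numerically: ≈ 0.390.
(Since a = 25 > μ = 9.750, the bound 39/100 is < 1 and informative.)

P[X ≥ 25] ≤ 39/100 ≈ 0.390.


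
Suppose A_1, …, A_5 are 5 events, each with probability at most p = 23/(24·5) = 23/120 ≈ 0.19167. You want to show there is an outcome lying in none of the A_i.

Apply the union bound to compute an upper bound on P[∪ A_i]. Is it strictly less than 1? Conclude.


Union bound: P[∪_{i=1}^{5} A_i] ≤ Σ_i P[A_i] ≤ 5·p = 5·(23/120) = 23/24.
Numerically: 23/24 ≈ 0.95833.
Is 23/24 < 1? YES.
Since P[∪ A_i] ≤ 23/24 < 1, the complement has P[∩ A_i^c] ≥ 1 − 23/24 = 1/24 > 0, so some outcome avoids every A_i.

5·p = 23/24 ≈ 0.95833; existence CERTIFIED by the union bound.


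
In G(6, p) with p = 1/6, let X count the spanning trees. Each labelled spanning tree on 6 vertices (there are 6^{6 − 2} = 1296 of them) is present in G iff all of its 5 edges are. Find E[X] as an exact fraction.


K_6 has 6^{6 − 2} = 1296 labelled spanning trees.
For each such spanning tree H, let X_H = 1 if all 5 edges of H are present in G. Then P[X_H = 1] = p^{5} = (1/6)^{5} = 1/7776.
By linearity: E[X] = Σ_H E[X_H] = 1296 · p^{5} = 1296 · 1/7776 = 1/6.
Numerically: E[X] ≈ 0.1667.

E[X] = 1296 · (1/6)^{5} = 1/6 ≈ 0.1667.


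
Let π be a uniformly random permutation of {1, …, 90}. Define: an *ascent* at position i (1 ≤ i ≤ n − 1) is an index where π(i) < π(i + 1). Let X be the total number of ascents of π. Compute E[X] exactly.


Write X = Σ X_I over i = 1, …, 89, with X_I the indicator of one ascent.
There are 89 indicators.
For each fixed i, the pair (π(i), π(i+1)) is a uniformly random ordered pair of distinct values from {1, …, 90}; by symmetry P[π(i) < π(i+1)] = 1/2.
By linearity: E[X] = 89 · (1/2) = (90 − 1) · (1/2) = 89/2 ≈ 44.50000.

E[X] = 89/2 = 44.50000.


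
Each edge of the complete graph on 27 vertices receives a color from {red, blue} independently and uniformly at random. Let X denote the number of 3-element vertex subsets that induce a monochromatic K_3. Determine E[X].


Let X = Σ_S X_S over the C(27, 3) = 2925 subsets S of size 3, where X_S = 1 if the K_3 on S is monochromatic.
For a fixed S, the K_3 on S has C(3, 2) = 3 edges. P[all 3 edges red] = (1/2)^3, and likewise for blue, so P[monochromatic] = 2·(1/2)^3 = 2^{1 − 3} = 1/4.
By linearity: E[X] = C(27, 3) · 2^{1 − 3} = 2925 · 1/4 = 2925/4.
Numerically: E[X] ≈ 731.2500.

E[X] = C(27,3)·2^(1−C(3,2)) = 2925/4 ≈ 731.2500.
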